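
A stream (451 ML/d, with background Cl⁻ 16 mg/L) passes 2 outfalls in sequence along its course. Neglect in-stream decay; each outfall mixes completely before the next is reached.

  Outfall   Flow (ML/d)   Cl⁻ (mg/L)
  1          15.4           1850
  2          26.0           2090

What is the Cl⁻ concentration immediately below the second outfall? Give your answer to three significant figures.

Below outfall 1: Q → 466.4 ML/d, C = (451.0·16.00 + 15.40·1850)/466.4 = 76.56 mg/L.
Below outfall 2: Q → 492.4 ML/d, C = (466.4·76.56 + 26.00·2090)/492.4 = 182.9 mg/L.

183 mg/L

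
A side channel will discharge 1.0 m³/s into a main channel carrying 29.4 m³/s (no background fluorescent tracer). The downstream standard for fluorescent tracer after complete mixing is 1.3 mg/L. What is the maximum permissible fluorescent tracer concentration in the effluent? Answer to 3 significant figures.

39.5 mg/L

At the limit, (Qr·Cr + Qe·Cₑ)/(Qr + Qe) = 1.3:
Cₑ = (30.40·1.3 − 29.40·0) / 1.000 = 39.52 mg/L.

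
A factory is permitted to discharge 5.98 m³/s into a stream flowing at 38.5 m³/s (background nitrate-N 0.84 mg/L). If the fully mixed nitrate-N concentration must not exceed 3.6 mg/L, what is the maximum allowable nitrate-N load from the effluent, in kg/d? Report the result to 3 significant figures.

11000 kg/d

Mass balance at the limit: 38.50·0.8400 + 5.980·Cₑ = 44.48·3.6 → Cₑ = 21.37 mg/L.
Load = 5.980 m³/s × 21.37 g/m³ × 86 400 s/d = 11040 kg/d.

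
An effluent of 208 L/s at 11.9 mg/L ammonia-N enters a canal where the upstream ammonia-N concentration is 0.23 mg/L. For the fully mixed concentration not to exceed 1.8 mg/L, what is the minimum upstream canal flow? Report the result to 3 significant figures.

Set C_mix = 1.8: (Q·0.2300 + 208.0·11.90) / (Q + 208.0) = 1.8
→ Q = 208.0·(11.90 − 1.8)/(1.8 − 0.2300) = 1338 L/s.

1340 L/s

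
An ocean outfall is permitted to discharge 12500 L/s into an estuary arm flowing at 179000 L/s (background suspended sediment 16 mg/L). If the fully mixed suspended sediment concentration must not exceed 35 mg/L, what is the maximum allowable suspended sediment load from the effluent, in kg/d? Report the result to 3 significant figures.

Mass balance at the limit: 179000·16.00 + 12500·Cₑ = 191500·35 → Cₑ = 307.1 mg/L.
12500 L/s = 12.50 m³/s. Load = 12.50 m³/s × 307.1 g/m³ × 86 400 s/d = 331600 kg/d.

332000 kg/d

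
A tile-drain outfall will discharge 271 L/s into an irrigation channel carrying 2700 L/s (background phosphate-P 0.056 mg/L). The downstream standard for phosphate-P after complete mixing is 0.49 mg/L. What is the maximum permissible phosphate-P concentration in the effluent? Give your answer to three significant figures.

4.81 mg/L

At the limit, (Qr·Cr + Qe·Cₑ)/(Qr + Qe) = 0.49:
Cₑ = (2971·0.49 − 2700·0.05600) / 271.0 = 4.814 mg/L.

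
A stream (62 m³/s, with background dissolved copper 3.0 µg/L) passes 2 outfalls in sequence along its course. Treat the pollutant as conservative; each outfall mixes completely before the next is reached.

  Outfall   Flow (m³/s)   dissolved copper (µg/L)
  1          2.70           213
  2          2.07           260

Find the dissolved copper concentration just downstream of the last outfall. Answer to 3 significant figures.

19.5 µg/L

After outfall 1: Q = 62.00 + 2.700 = 64.70 m³/s; C = (62.00·3.000 + 2.700·213.0)/64.70 = 11.76 µg/L.
After outfall 2: Q = 64.70 + 2.070 = 66.77 m³/s; C = (64.70·11.76 + 2.070·260.0)/66.77 = 19.46 µg/L.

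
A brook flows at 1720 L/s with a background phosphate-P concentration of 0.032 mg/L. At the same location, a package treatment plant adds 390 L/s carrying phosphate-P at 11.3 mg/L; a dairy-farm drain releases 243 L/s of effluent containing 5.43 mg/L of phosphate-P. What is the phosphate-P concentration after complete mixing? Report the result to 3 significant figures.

After mixing, C = (1720·0.03200 + 390.0·11.30 + 243.0·5.430) / 2353 = 5782/2353 = 2.457 mg/L.

2.46 mg/L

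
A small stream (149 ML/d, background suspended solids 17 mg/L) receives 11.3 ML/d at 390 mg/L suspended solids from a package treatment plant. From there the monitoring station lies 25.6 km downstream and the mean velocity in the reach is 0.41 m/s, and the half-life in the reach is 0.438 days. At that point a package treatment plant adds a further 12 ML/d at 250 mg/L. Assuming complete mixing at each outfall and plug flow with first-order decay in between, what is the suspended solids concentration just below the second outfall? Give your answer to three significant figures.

After mixing, C = (149.0·17.00 + 11.30·390.0) / 160.3 = 6940/160.3 = 43.29 mg/L; combined flow 160.3 ML/d.
Travel time t = 25.6·1000 / 0.41 = 62440 s = 17.34 h.
Half-life 0.438 d → k = ln 2 / 0.438 = 1.583 d⁻¹.
Applying C = C₀e^(−kt): 43.29 × 0.3187 = 13.80 mg/L.
At the second outfall, C = (160.3·13.80 + 12.00·250.0) / (160.3 + 12.00) = 30.25 mg/L.

30.2 mg/L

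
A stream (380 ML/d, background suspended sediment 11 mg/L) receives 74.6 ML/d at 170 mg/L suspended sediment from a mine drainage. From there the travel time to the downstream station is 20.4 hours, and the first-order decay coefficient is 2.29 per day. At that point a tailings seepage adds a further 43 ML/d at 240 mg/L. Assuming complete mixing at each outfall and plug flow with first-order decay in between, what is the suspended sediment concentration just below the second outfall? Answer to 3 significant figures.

25.6 mg/L

Mixed concentration C = ΣQC/ΣQ = (380.0·11.00 + 74.60·170.0) / 454.6 = 16860/454.6 = 37.09 mg/L; combined flow 454.6 ML/d.
Decay over the reach: 37.09·exp(−kt) = 37.09·0.1428 = 5.296 mg/L.
At the second outfall, C = (454.6·5.296 + 43.00·240.0) / (454.6 + 43.00) = 25.58 mg/L.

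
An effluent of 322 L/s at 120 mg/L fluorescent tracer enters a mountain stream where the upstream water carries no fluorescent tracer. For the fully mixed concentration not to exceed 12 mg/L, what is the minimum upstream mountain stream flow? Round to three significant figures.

Set C_mix = 12: (Q·0 + 322.0·120.0) / (Q + 322.0) = 12
→ Q = 322.0·(120.0 − 12)/(12 − 0) = 2898 L/s.

2900 L/s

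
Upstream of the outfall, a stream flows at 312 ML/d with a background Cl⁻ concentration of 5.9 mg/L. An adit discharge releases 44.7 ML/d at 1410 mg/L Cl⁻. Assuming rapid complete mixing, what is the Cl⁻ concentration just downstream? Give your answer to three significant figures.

182 mg/L

After mixing, C = (312.0·5.900 + 44.70·1410) / 356.7 = 64870/356.7 = 181.9 mg/L.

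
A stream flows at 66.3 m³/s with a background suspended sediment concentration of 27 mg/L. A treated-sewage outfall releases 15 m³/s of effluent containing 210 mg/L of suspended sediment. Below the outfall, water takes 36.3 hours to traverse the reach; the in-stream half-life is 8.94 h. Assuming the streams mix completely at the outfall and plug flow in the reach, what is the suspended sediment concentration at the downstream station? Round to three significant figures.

3.64 mg/L

After mixing, C = (66.30·27.00 + 15.00·210.0) / 81.30 = 4940/81.30 = 60.76 mg/L.
Half-life 8.94 h → k = ln 2 / 8.94 = 0.07753 h⁻¹ = 1.861 d⁻¹.
Decay over the reach: 60.76·exp(−kt) = 60.76·0.05994 = 3.642 mg/L.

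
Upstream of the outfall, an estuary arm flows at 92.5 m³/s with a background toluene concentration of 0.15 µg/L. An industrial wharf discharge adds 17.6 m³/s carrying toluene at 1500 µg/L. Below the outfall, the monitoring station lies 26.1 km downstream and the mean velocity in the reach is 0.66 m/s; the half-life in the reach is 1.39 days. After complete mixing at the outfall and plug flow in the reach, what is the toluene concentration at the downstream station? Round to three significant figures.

191 µg/L

Conservation of mass: C = (92.50·0.1500 + 17.60·1500) / 110.1 = 26410/110.1 = 239.9 µg/L.
Travel time t = 26.1·1000 / 0.66 = 39550 s = 10.98 h.
Half-life 1.39 d → k = ln 2 / 1.39 = 0.4987 d⁻¹.
Applying C = C₀e^(−kt): 239.9 × 0.7959 = 191.0 µg/L.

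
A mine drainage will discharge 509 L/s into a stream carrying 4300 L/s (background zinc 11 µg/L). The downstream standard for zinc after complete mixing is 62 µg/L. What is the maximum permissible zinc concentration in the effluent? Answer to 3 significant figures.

493 µg/L

At the limit, (Qr·Cr + Qe·Cₑ)/(Qr + Qe) = 62:
Cₑ = (4809·62 − 4300·11.00) / 509.0 = 492.8 µg/L.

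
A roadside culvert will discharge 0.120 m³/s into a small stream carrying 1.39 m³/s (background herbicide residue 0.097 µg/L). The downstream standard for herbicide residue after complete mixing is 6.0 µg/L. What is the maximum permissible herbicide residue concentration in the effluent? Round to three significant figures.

At the limit, (Qr·Cr + Qe·Cₑ)/(Qr + Qe) = 6.0:
Cₑ = (1.510·6.0 − 1.390·0.09700) / 0.1200 = 74.38 µg/L.

74.4 µg/L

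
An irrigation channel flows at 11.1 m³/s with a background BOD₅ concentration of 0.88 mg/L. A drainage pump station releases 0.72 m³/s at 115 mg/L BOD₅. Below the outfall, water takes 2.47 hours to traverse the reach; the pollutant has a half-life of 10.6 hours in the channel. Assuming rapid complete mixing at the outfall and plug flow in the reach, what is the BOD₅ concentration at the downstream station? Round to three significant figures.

After mixing, C = (11.10·0.8800 + 0.7200·115.0) / 11.82 = 92.57/11.82 = 7.831 mg/L.
Half-life 10.6 h → k = ln 2 / 10.6 = 0.06539 h⁻¹ = 1.569 d⁻¹.
Decay over the reach: 7.831·exp(−kt) = 7.831·0.8509 = 6.663 mg/L.

6.66 mg/L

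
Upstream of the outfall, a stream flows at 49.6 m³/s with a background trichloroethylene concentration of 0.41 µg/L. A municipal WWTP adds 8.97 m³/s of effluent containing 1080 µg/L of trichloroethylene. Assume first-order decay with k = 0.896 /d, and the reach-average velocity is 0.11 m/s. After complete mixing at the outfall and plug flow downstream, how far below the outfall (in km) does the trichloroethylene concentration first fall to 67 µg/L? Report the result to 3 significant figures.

Mixed concentration C = ΣQC/ΣQ = (49.60·0.4100 + 8.970·1080) / 58.57 = 9708/58.57 = 165.7 µg/L.
Set 165.7·exp(−k·t) = 67 → t = ln(165.7/67)/k = 87340 s = 24.26 h.
Distance = v·t = 0.11·87340 = 9608 m = 9.608 km.

9.61 km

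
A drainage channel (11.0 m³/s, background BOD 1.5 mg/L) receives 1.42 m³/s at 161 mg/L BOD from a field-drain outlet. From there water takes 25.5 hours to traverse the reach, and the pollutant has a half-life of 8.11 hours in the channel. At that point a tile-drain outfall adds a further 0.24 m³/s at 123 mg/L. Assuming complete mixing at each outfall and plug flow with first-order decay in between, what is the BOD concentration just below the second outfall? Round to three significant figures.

Mixed concentration C = ΣQC/ΣQ = (11.00·1.500 + 1.420·161.0) / 12.42 = 245.1/12.42 = 19.74 mg/L; combined flow 12.42 m³/s.
Half-life 8.11 h → k = ln 2 / 8.11 = 0.08547 h⁻¹ = 2.051 d⁻¹.
After decay, C = 19.74 × e^(−kt) = 19.74 × 0.1131 = 2.232 mg/L.
Second outfall: C = (12.42·2.232 + 0.2400·123.0)/12.66 = 4.522 mg/L.

4.52 mg/L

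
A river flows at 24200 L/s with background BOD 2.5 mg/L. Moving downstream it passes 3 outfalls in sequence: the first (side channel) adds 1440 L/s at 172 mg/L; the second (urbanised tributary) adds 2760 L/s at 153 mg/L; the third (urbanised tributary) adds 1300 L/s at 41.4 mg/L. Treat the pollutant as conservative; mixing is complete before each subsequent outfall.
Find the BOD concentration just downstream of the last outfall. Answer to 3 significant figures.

Outfall 1: combined Q = 25640 L/s; C = (24200·2.500 + 1440·172.0)/25640 = 12.02 mg/L.
Outfall 2: combined Q = 28400 L/s; C = (25640·12.02 + 2760·153.0)/28400 = 25.72 mg/L.
Outfall 3: combined Q = 29700 L/s; C = (28400·25.72 + 1300·41.40)/29700 = 26.41 mg/L.

26.4 mg/L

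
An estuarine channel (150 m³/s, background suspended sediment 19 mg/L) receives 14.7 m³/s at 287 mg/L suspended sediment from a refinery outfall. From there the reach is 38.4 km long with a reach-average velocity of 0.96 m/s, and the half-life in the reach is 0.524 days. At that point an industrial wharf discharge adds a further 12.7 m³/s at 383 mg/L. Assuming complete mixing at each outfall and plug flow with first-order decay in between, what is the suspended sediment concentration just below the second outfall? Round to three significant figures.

Mass balance: C = (150.0·19.00 + 14.70·287.0) / 164.7 = 7069/164.7 = 42.92 mg/L; combined flow 164.7 m³/s.
Travel time t = 38.4·1000 / 0.96 = 40000 s = 11.11 h.
Half-life 0.524 d → k = ln 2 / 0.524 = 1.323 d⁻¹.
After decay, C = 42.92 × e^(−kt) = 42.92 × 0.5420 = 23.26 mg/L.
Second outfall: C = (164.7·23.26 + 12.70·383.0)/177.4 = 49.02 mg/L.

49.0 mg/L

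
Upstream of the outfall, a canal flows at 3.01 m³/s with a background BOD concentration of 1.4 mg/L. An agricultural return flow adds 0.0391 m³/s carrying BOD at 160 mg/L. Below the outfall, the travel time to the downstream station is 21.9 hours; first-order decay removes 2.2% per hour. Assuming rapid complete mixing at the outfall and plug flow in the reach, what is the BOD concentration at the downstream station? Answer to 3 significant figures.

2.11 mg/L

Conservation of mass: C = (3.010·1.400 + 0.03910·160.0) / 3.049 = 10.47/3.049 = 3.434 mg/L.
2.2%/h lost → k = −ln(1 − 0.022) = 0.02225 h⁻¹.
After decay, C = 3.434 × e^(−kt) = 3.434 × 0.6144 = 2.110 mg/L.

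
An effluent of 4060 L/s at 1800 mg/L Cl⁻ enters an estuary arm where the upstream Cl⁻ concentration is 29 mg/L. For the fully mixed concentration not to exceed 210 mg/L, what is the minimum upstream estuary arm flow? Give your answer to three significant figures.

35700 L/s

Set C_mix = 210: (Q·29.00 + 4060·1800) / (Q + 4060) = 210
→ Q = 4060·(1800 − 210)/(210 − 29.00) = 35670 L/s.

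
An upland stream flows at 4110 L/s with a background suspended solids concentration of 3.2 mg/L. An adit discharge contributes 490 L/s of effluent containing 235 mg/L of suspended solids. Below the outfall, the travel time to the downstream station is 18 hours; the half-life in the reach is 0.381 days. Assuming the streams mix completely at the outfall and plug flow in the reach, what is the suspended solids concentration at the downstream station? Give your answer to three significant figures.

7.13 mg/L

Flow-weighted average: C = (4110·3.200 + 490.0·235.0) / 4600 = 128300/4600 = 27.89 mg/L.
Half-life 0.381 d → k = ln 2 / 0.381 = 1.819 d⁻¹.
Decay over the reach: 27.89·exp(−kt) = 27.89·0.2555 = 7.127 mg/L.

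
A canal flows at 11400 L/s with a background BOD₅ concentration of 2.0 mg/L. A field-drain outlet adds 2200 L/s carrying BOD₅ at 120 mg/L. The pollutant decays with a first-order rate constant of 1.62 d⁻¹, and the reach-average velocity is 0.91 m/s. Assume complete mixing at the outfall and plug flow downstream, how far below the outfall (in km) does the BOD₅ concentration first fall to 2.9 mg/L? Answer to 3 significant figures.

96.3 km

Conservation of mass: C = (11400·2.000 + 2200·120.0) / 13600 = 286800/13600 = 21.09 mg/L.
Set 21.09·exp(−k·t) = 2.9 → t = ln(21.09/2.9)/k = 105800 s = 29.39 h.
Distance = v·t = 0.91·105800 = 96290 m = 96.29 km.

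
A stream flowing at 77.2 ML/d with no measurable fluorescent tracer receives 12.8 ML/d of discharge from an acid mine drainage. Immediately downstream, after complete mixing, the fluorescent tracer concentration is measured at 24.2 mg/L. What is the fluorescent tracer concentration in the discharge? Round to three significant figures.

170 mg/L

Mass balance: 77.20·0 + 12.80·Cₑ = 90.00·24.20
→ Cₑ = (90.00·24.20 − 77.20·0) / 12.80 = 170.2 mg/L.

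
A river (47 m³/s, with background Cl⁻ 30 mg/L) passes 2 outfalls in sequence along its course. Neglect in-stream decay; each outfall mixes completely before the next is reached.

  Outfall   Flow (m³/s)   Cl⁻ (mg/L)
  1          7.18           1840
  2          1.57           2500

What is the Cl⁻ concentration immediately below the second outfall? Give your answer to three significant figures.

Outfall 1: combined Q = 54.18 m³/s; C = (47.00·30.00 + 7.180·1840)/54.18 = 269.9 mg/L.
Outfall 2: combined Q = 55.75 m³/s; C = (54.18·269.9 + 1.570·2500)/55.75 = 332.7 mg/L.

333 mg/L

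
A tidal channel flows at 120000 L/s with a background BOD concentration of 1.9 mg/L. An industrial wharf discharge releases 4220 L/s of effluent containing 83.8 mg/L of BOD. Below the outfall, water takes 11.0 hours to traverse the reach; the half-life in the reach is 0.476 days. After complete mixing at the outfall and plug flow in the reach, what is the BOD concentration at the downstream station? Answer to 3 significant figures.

Mass balance: C = (120000·1.900 + 4220·83.80) / 124200 = 581600/124200 = 4.682 mg/L.
Half-life 0.476 d → k = ln 2 / 0.476 = 1.456 d⁻¹.
Decay over the reach: 4.682·exp(−kt) = 4.682·0.5130 = 2.402 mg/L.

2.40 mg/L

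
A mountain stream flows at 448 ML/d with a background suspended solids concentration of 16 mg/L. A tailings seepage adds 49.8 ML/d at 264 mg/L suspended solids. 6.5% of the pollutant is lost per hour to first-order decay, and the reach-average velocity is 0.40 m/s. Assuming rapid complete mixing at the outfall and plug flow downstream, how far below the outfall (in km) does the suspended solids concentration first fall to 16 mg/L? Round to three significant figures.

Flow-weighted average: C = (448.0·16.00 + 49.80·264.0) / 497.8 = 20320/497.8 = 40.81 mg/L.
6.5%/h lost → k = −ln(1 − 0.065) = 0.06721 h⁻¹.
Set 40.81·exp(−k·t) = 16 → t = ln(40.81/16)/k = 50150 s = 13.93 h.
Distance = v·t = 0.40·50150 = 20060 m = 20.06 km.

20.1 km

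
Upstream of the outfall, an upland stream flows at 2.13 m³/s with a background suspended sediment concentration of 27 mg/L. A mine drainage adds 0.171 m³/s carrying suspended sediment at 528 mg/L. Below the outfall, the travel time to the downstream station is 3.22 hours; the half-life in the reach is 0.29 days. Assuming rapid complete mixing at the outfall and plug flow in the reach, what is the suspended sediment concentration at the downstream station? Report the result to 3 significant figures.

46.6 mg/L

Mixed concentration C = ΣQC/ΣQ = (2.130·27.00 + 0.1710·528.0) / 2.301 = 147.8/2.301 = 64.23 mg/L.
Half-life 0.29 d → k = ln 2 / 0.29 = 2.390 d⁻¹.
After decay, C = 64.23 × e^(−kt) = 64.23 × 0.7257 = 46.61 mg/L.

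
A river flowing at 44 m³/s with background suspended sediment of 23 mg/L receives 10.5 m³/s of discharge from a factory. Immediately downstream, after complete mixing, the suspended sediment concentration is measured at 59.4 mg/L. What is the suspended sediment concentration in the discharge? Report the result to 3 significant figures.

212 mg/L

Mass balance: 44.00·23.00 + 10.50·Cₑ = 54.50·59.40
→ Cₑ = (54.50·59.40 − 44.00·23.00) / 10.50 = 211.9 mg/L.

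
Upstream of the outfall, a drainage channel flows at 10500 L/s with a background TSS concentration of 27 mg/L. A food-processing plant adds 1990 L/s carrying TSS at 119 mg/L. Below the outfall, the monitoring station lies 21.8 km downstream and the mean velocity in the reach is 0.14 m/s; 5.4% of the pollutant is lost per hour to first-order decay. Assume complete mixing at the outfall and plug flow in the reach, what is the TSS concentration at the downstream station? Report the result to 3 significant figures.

Conservation of mass: C = (10500·27.00 + 1990·119.0) / 12490 = 520300/12490 = 41.66 mg/L.
Travel time t = 21.8·1000 / 0.14 = 155700 s = 43.25 h.
5.4%/h lost → k = −ln(1 − 0.054) = 0.05551 h⁻¹.
Applying C = C₀e^(−kt): 41.66 × 0.09061 = 3.775 mg/L.

3.77 mg/L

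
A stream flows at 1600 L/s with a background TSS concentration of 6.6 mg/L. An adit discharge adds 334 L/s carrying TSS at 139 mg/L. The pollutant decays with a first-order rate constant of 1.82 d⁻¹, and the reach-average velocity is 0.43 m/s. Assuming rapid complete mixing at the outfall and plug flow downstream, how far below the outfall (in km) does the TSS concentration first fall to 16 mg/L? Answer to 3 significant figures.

Conservation of mass: C = (1600·6.600 + 334.0·139.0) / 1934 = 56990/1934 = 29.47 mg/L.
Set 29.47·exp(−k·t) = 16 → t = ln(29.47/16)/k = 28990 s = 8.052 h.
Distance = v·t = 0.43·28990 = 12460 m = 12.46 km.

12.5 km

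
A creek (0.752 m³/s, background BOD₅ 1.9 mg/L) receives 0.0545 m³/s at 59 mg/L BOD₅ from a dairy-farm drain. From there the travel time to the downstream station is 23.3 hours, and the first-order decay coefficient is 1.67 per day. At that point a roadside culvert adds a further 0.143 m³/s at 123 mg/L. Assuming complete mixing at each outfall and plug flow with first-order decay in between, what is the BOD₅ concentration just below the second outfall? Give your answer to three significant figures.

Mixed concentration C = ΣQC/ΣQ = (0.7520·1.900 + 0.05450·59.00) / 0.8065 = 4.644/0.8065 = 5.759 mg/L; combined flow 0.8065 m³/s.
First-order decay: C = 5.759·exp(−k·t) = 5.759·0.1976 = 1.138 mg/L.
Second outfall: C = (0.8065·1.138 + 0.1430·123.0)/0.9495 = 19.49 mg/L.

19.5 mg/L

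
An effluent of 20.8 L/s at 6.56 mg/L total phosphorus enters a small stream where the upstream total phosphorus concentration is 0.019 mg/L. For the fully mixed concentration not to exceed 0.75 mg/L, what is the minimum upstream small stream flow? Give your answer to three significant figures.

165 L/s

Set C_mix = 0.75: (Q·0.01900 + 20.80·6.560) / (Q + 20.80) = 0.75
→ Q = 20.80·(6.560 − 0.75)/(0.75 − 0.01900) = 165.3 L/s.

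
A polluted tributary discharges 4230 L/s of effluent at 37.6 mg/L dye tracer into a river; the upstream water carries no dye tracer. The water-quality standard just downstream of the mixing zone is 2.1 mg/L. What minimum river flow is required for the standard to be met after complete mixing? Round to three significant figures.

71500 L/s

Set C_mix = 2.1: (Q·0 + 4230·37.60) / (Q + 4230) = 2.1
→ Q = 4230·(37.60 − 2.1)/(2.1 − 0) = 71510 L/s.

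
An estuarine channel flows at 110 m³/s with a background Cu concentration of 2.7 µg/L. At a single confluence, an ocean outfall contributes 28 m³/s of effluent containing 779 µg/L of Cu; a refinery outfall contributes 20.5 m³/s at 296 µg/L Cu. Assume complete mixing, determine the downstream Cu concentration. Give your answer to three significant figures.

178 µg/L

Conservation of mass: C = (110.0·2.700 + 28.00·779.0 + 20.50·296.0) / 158.5 = 28180/158.5 = 177.8 µg/L.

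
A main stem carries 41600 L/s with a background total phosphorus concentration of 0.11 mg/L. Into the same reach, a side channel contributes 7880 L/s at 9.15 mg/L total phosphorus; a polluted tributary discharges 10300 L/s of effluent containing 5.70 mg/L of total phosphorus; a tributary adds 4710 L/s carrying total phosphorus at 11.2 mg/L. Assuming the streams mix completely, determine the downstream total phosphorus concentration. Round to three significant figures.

2.92 mg/L

Mixed concentration C = ΣQC/ΣQ = (41600·0.1100 + 7880·9.150 + 10300·5.700 + 4710·11.20) / 64490 = 188100/64490 = 2.917 mg/L.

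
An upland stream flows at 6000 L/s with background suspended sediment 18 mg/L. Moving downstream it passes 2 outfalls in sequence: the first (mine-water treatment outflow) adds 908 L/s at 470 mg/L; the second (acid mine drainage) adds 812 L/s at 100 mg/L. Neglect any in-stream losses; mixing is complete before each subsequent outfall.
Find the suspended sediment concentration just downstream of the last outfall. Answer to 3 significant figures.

Outfall 1: combined Q = 6908 L/s; C = (6000·18.00 + 908.0·470.0)/6908 = 77.41 mg/L.
Outfall 2: combined Q = 7720 L/s; C = (6908·77.41 + 812.0·100.0)/7720 = 79.79 mg/L.

79.8 mg/L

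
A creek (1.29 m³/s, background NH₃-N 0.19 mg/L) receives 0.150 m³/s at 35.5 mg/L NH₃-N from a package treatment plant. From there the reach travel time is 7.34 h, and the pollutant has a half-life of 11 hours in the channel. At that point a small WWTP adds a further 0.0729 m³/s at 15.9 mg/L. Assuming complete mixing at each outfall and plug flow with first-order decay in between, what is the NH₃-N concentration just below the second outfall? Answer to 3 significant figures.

After mixing, C = (1.290·0.1900 + 0.1500·35.50) / 1.440 = 5.570/1.440 = 3.868 mg/L; combined flow 1.440 m³/s.
Half-life 11 h → k = ln 2 / 11 = 0.06301 h⁻¹ = 1.512 d⁻¹.
Decay over the reach: 3.868·exp(−kt) = 3.868·0.6297 = 2.436 mg/L.
Second outfall: C = (1.440·2.436 + 0.07290·15.90)/1.513 = 3.085 mg/L.

3.08 mg/L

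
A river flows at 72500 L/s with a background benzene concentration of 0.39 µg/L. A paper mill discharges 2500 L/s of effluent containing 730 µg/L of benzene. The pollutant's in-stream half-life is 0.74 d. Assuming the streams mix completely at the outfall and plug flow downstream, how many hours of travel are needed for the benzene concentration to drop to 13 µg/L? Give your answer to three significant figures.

Mixed concentration C = ΣQC/ΣQ = (72500·0.3900 + 2500·730.0) / 75000 = 1853000/75000 = 24.71 µg/L.
Half-life 0.74 d → k = ln 2 / 0.74 = 0.9367 d⁻¹.
24.71·exp(−k·t) = 13 → t = ln(24.71/13)/k = 59240 s = 16.46 h.

16.5 h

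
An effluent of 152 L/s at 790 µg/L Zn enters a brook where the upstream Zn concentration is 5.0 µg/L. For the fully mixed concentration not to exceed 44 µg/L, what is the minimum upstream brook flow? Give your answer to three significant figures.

Set C_mix = 44: (Q·5.000 + 152.0·790.0) / (Q + 152.0) = 44
→ Q = 152.0·(790.0 − 44)/(44 − 5.000) = 2907 L/s.

2910 L/s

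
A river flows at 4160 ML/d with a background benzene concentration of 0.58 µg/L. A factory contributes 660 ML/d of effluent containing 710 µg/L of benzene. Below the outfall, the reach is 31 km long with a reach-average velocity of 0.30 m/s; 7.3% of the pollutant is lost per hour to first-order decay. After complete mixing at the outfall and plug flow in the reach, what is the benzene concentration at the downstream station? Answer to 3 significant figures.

11.1 µg/L

After mixing, C = (4160·0.5800 + 660.0·710.0) / 4820 = 471000/4820 = 97.72 µg/L.
Travel time t = 31·1000 / 0.30 = 103300 s = 28.70 h.
7.3%/h lost → k = −ln(1 − 0.073) = 0.07580 h⁻¹.
Decay over the reach: 97.72·exp(−kt) = 97.72·0.1135 = 11.09 µg/L.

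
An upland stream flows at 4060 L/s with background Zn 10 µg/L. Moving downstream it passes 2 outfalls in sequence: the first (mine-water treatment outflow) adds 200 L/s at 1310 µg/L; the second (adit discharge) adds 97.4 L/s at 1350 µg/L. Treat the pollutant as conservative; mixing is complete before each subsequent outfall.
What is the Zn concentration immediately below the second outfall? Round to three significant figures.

Below outfall 1: Q → 4260 L/s, C = (4060·10.00 + 200.0·1310)/4260 = 71.03 µg/L.
Below outfall 2: Q → 4357 L/s, C = (4260·71.03 + 97.40·1350)/4357 = 99.62 µg/L.

99.6 µg/L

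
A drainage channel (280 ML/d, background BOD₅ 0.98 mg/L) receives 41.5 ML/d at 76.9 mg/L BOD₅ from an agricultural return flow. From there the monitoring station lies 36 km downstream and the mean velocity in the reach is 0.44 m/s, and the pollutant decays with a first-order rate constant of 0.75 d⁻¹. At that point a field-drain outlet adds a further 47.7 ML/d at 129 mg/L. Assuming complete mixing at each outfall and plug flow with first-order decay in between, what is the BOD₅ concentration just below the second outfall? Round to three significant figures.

Flow-weighted average: C = (280.0·0.9800 + 41.50·76.90) / 321.5 = 3466/321.5 = 10.78 mg/L; combined flow 321.5 ML/d.
Travel time t = 36·1000 / 0.44 = 81820 s = 22.73 h.
After decay, C = 10.78 × e^(−kt) = 10.78 × 0.4915 = 5.299 mg/L.
Second outfall: C = (321.5·5.299 + 47.70·129.0)/369.2 = 21.28 mg/L.

21.3 mg/L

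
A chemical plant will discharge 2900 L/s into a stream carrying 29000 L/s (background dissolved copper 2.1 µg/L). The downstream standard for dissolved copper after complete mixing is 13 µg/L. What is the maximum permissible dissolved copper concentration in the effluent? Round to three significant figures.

At the limit, (Qr·Cr + Qe·Cₑ)/(Qr + Qe) = 13:
Cₑ = (31900·13 − 29000·2.100) / 2900 = 122.0 µg/L.

122 µg/L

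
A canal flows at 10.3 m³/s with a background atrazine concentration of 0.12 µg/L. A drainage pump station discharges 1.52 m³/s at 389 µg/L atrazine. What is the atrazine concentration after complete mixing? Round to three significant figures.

Flow-weighted average: C = (10.30·0.1200 + 1.520·389.0) / 11.82 = 592.5/11.82 = 50.13 µg/L.

50.1 µg/L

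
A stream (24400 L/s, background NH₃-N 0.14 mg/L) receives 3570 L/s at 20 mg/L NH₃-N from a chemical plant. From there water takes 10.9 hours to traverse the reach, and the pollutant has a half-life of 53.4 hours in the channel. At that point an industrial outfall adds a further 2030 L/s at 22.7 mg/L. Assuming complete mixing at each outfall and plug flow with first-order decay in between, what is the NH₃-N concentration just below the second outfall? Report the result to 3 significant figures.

Mass balance: C = (24400·0.1400 + 3570·20.00) / 27970 = 74820/27970 = 2.675 mg/L; combined flow 27970 L/s.
Half-life 53.4 h → k = ln 2 / 53.4 = 0.01298 h⁻¹ = 0.3115 d⁻¹.
First-order decay: C = 2.675·exp(−k·t) = 2.675·0.8681 = 2.322 mg/L.
Second outfall: C = (27970·2.322 + 2030·22.70)/30000 = 3.701 mg/L.

3.70 mg/L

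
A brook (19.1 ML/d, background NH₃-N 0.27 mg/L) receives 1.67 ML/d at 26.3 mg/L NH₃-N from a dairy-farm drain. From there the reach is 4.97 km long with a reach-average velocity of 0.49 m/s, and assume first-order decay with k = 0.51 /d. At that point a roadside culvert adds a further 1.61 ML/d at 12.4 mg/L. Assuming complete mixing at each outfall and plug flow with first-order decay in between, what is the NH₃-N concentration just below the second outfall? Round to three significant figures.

Mixed concentration C = ΣQC/ΣQ = (19.10·0.2700 + 1.670·26.30) / 20.77 = 49.08/20.77 = 2.363 mg/L; combined flow 20.77 ML/d.
Travel time t = 4.97·1000 / 0.49 = 10140 s = 2.817 h.
After decay, C = 2.363 × e^(−kt) = 2.363 × 0.9419 = 2.226 mg/L.
Second outfall: C = (20.77·2.226 + 1.610·12.40)/22.38 = 2.958 mg/L.

2.96 mg/L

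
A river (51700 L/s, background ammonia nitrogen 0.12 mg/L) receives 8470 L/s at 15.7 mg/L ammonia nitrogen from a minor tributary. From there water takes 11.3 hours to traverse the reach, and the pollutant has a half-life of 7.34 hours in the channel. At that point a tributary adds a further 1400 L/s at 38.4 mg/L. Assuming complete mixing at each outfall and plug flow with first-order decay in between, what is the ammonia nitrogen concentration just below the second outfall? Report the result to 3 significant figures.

Mass balance: C = (51700·0.1200 + 8470·15.70) / 60170 = 139200/60170 = 2.313 mg/L; combined flow 60170 L/s.
Half-life 7.34 h → k = ln 2 / 7.34 = 0.09443 h⁻¹ = 2.266 d⁻¹.
Decay over the reach: 2.313·exp(−kt) = 2.313·0.3440 = 0.7957 mg/L.
At the second outfall, C = (60170·0.7957 + 1400·38.40) / (60170 + 1400) = 1.651 mg/L.

1.65 mg/L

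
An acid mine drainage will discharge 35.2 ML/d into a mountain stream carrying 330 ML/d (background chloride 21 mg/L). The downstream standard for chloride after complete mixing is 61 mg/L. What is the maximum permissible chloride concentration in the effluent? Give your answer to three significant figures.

At the limit, (Qr·Cr + Qe·Cₑ)/(Qr + Qe) = 61:
Cₑ = (365.2·61 − 330.0·21.00) / 35.20 = 436.0 mg/L.

436 mg/L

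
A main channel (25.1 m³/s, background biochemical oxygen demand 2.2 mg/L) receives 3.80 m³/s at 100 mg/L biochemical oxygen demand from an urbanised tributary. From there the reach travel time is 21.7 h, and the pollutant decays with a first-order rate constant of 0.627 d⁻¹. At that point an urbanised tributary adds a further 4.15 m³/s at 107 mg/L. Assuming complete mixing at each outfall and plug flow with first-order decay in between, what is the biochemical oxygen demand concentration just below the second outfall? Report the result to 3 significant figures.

20.9 mg/L

After mixing, C = (25.10·2.200 + 3.800·100.0) / 28.90 = 435.2/28.90 = 15.06 mg/L; combined flow 28.90 m³/s.
Applying C = C₀e^(−kt): 15.06 × 0.5673 = 8.543 mg/L.
At the second outfall, C = (28.90·8.543 + 4.150·107.0) / (28.90 + 4.150) = 20.91 mg/L.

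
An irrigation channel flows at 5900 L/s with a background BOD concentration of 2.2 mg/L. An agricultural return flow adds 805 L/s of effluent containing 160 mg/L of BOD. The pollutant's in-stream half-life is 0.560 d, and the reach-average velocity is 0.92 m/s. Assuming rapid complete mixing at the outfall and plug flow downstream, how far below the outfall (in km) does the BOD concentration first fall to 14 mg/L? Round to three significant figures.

26.5 km

After mixing, C = (5900·2.200 + 805.0·160.0) / 6705 = 141800/6705 = 21.15 mg/L.
Half-life 0.560 d → k = ln 2 / 0.560 = 1.238 d⁻¹.
Set 21.15·exp(−k·t) = 14 → t = ln(21.15/14)/k = 28780 s = 7.996 h.
Distance = v·t = 0.92·28780 = 26480 m = 26.48 km.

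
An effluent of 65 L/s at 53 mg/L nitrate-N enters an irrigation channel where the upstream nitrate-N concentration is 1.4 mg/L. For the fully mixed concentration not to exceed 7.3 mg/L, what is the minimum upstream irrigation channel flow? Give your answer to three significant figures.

503 L/s

Set C_mix = 7.3: (Q·1.400 + 65.00·53.00) / (Q + 65.00) = 7.3
→ Q = 65.00·(53.00 − 7.3)/(7.3 − 1.400) = 503.5 L/s.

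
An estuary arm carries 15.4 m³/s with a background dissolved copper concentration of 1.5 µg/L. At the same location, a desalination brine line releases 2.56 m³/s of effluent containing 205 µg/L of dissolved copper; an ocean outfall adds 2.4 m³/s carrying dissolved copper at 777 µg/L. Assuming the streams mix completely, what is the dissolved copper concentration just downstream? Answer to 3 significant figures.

Mass balance: C = (15.40·1.500 + 2.560·205.0 + 2.400·777.0) / 20.36 = 2413/20.36 = 118.5 µg/L.

119 µg/L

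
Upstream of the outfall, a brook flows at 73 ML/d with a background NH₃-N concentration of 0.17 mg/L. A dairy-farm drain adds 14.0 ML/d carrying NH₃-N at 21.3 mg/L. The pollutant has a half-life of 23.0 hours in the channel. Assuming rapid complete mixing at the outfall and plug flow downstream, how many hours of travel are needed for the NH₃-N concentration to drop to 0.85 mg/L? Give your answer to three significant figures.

Mass balance: C = (73.00·0.1700 + 14.00·21.30) / 87.00 = 310.6/87.00 = 3.570 mg/L.
Half-life 23.0 h → k = ln 2 / 23.0 = 0.03014 h⁻¹ = 0.7233 d⁻¹.
3.570·exp(−k·t) = 0.85 → t = ln(3.570/0.85)/k = 171400 s = 47.62 h.

47.6 h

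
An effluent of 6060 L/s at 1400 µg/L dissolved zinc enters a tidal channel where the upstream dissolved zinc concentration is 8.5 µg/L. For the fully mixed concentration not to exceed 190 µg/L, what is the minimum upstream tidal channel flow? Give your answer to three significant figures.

Set C_mix = 190: (Q·8.500 + 6060·1400) / (Q + 6060) = 190
→ Q = 6060·(1400 − 190)/(190 − 8.500) = 40400 L/s.

40400 L/s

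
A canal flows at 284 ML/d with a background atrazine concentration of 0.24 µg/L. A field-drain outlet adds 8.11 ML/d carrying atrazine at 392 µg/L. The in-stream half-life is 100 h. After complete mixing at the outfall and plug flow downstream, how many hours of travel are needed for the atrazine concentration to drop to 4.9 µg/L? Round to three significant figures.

Mass balance: C = (284.0·0.2400 + 8.110·392.0) / 292.1 = 3247/292.1 = 11.12 µg/L.
Half-life 100 h → k = ln 2 / 100 = 0.006931 h⁻¹ = 0.1664 d⁻¹.
11.12·exp(−k·t) = 4.9 → t = ln(11.12/4.9)/k = 425500 s = 118.2 h.

118 h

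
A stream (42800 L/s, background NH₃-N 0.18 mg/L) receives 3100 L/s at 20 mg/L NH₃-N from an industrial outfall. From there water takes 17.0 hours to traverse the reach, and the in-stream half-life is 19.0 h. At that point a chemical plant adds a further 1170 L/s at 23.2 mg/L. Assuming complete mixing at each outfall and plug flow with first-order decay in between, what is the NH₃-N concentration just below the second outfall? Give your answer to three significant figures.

Flow-weighted average: C = (42800·0.1800 + 3100·20.00) / 45900 = 69700/45900 = 1.519 mg/L; combined flow 45900 L/s.
Half-life 19.0 h → k = ln 2 / 19.0 = 0.03648 h⁻¹ = 0.8756 d⁻¹.
Decay over the reach: 1.519·exp(−kt) = 1.519·0.5378 = 0.8168 mg/L.
At the second outfall, C = (45900·0.8168 + 1170·23.20) / (45900 + 1170) = 1.373 mg/L.

1.37 mg/L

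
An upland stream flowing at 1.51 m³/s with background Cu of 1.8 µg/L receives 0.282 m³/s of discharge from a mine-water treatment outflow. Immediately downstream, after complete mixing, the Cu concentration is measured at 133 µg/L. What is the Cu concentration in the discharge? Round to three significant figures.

836 µg/L

Mass balance: 1.510·1.800 + 0.2820·Cₑ = 1.792·133.0
→ Cₑ = (1.792·133.0 − 1.510·1.800) / 0.2820 = 835.5 µg/L.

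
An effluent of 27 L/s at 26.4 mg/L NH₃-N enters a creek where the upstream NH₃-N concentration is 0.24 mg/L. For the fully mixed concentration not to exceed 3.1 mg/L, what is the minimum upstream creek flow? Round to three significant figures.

Set C_mix = 3.1: (Q·0.2400 + 27.00·26.40) / (Q + 27.00) = 3.1
→ Q = 27.00·(26.40 − 3.1)/(3.1 − 0.2400) = 220.0 L/s.

220 L/s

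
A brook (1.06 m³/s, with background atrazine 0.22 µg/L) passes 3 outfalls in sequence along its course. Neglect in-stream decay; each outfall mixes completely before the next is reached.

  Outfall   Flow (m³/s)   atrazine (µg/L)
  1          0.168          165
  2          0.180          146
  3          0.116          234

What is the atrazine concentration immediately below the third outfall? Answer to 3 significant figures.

53.4 µg/L

Outfall 1: combined Q = 1.228 m³/s; C = (1.060·0.2200 + 0.1680·165.0)/1.228 = 22.76 µg/L.
Outfall 2: combined Q = 1.408 m³/s; C = (1.228·22.76 + 0.1800·146.0)/1.408 = 38.52 µg/L.
Outfall 3: combined Q = 1.524 m³/s; C = (1.408·38.52 + 0.1160·234.0)/1.524 = 53.40 µg/L.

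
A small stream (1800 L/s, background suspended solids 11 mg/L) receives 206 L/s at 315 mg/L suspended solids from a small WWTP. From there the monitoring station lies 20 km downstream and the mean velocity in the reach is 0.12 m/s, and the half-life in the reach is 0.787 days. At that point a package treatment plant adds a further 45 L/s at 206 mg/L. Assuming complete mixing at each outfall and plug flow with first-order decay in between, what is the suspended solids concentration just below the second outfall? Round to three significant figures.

12.1 mg/L

Conservation of mass: C = (1800·11.00 + 206.0·315.0) / 2006 = 84690/2006 = 42.22 mg/L; combined flow 2006 L/s.
Travel time t = 20·1000 / 0.12 = 166700 s = 46.30 h.
Half-life 0.787 d → k = ln 2 / 0.787 = 0.8807 d⁻¹.
After decay, C = 42.22 × e^(−kt) = 42.22 × 0.1829 = 7.721 mg/L.
Second outfall: C = (2006·7.721 + 45.00·206.0)/2051 = 12.07 mg/L.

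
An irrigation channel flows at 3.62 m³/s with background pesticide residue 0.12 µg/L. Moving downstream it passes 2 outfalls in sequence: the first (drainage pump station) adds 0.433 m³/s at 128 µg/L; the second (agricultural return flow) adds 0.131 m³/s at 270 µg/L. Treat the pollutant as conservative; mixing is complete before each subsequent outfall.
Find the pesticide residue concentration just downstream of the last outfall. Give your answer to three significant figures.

After outfall 1: Q = 3.620 + 0.4330 = 4.053 m³/s; C = (3.620·0.1200 + 0.4330·128.0)/4.053 = 13.78 µg/L.
After outfall 2: Q = 4.053 + 0.1310 = 4.184 m³/s; C = (4.053·13.78 + 0.1310·270.0)/4.184 = 21.80 µg/L.

21.8 µg/L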